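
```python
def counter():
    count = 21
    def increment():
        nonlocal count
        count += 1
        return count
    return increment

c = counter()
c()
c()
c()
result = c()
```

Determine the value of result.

Step 1: counter() creates closure with count = 21.
Step 2: Each c() call increments count via nonlocal. After 4 calls: 21 + 4 = 25.
Step 3: result = 25

The answer is 25.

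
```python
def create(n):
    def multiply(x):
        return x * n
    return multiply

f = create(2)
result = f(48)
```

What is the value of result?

Step 1: create(2) returns multiply closure with n = 2.
Step 2: f(48) computes 48 * 2 = 96.
Step 3: result = 96

The answer is 96.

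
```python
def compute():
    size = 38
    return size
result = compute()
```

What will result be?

Step 1: compute() defines size = 38 in its local scope.
Step 2: return size finds the local variable size = 38.
Step 3: result = 38

The answer is 38.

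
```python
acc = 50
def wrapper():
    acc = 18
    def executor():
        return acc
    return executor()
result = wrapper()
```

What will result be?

Step 1: acc = 50 globally, but wrapper() defines acc = 18 locally.
Step 2: executor() looks up acc. Not in local scope, so checks enclosing scope (wrapper) and finds acc = 18.
Step 3: result = 18

The answer is 18.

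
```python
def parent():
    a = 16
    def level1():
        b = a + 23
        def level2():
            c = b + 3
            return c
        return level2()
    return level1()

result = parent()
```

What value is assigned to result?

Step 1: a = 16. b = a + 23 = 39.
Step 2: c = b + 3 = 39 + 3 = 42.
Step 3: result = 42

The answer is 42.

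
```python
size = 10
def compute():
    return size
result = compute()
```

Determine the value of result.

Step 1: size = 10 is defined in the global scope.
Step 2: compute() looks up size. No local size exists, so Python checks the global scope via LEGB rule and finds size = 10.
Step 3: result = 10

The answer is 10.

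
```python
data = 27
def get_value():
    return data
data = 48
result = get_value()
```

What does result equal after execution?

Step 1: data is first set to 27, then reassigned to 48.
Step 2: get_value() is called after the reassignment, so it looks up the current global data = 48.
Step 3: result = 48

The answer is 48.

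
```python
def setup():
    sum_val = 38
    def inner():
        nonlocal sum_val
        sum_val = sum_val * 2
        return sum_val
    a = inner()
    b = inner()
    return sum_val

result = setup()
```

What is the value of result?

Step 1: sum_val starts at 38.
Step 2: First inner(): sum_val = 38 * 2 = 76.
Step 3: Second inner(): sum_val = 76 * 2 = 152.
Step 4: result = 152

The answer is 152.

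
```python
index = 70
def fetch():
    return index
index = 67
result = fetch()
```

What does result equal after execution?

Step 1: index is first set to 70, then reassigned to 67.
Step 2: fetch() is called after the reassignment, so it looks up the current global index = 67.
Step 3: result = 67

The answer is 67.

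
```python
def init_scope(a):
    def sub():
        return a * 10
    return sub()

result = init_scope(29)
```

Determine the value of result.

Step 1: init_scope(29) binds parameter a = 29.
Step 2: sub() accesses a = 29 from enclosing scope.
Step 3: result = 29 * 10 = 290

The answer is 290.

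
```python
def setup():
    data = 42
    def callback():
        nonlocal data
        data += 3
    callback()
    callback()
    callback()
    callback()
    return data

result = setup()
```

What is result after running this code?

Step 1: data starts at 42.
Step 2: callback() is called 4 times, each adding 3.
Step 3: data = 42 + 3 * 4 = 54

The answer is 54.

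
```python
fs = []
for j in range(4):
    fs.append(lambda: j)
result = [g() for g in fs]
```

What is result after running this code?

Step 1: All 4 lambdas share the same variable j.
Step 2: After the loop, j = 3.
Step 3: Each call returns 3. result = [3, 3, 3, 3]

The answer is [3, 3, 3, 3].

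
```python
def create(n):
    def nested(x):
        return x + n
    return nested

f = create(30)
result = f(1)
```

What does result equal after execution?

Step 1: create(30) creates a closure that captures n = 30.
Step 2: f(1) calls the closure with x = 1, returning 1 + 30 = 31.
Step 3: result = 31

The answer is 31.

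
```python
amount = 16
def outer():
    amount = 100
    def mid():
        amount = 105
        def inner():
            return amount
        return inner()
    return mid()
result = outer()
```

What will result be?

Step 1: Three levels of shadowing: global 16, outer 100, mid 105.
Step 2: inner() finds amount = 105 in enclosing mid() scope.
Step 3: result = 105

The answer is 105.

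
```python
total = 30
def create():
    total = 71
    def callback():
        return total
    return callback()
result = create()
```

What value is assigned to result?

Step 1: total = 30 globally, but create() defines total = 71 locally.
Step 2: callback() looks up total. Not in local scope, so checks enclosing scope (create) and finds total = 71.
Step 3: result = 71

The answer is 71.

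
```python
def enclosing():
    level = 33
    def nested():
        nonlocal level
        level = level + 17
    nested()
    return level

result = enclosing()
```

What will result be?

Step 1: enclosing() sets level = 33.
Step 2: nested() uses nonlocal to modify level in enclosing's scope: level = 33 + 17 = 50.
Step 3: enclosing() returns the modified level = 50

The answer is 50.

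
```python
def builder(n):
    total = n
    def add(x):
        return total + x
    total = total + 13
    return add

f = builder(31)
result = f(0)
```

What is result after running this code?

Step 1: builder(31) sets total = 31, then total = 31 + 13 = 44.
Step 2: Closures capture by reference, so add sees total = 44.
Step 3: f(0) returns 44 + 0 = 44

The answer is 44.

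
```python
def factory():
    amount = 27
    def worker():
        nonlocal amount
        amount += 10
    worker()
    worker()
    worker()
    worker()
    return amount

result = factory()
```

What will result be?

Step 1: amount starts at 27.
Step 2: worker() is called 4 times, each adding 10.
Step 3: amount = 27 + 10 * 4 = 67

The answer is 67.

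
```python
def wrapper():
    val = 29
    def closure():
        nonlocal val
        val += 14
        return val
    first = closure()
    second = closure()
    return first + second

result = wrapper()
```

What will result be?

Step 1: val starts at 29.
Step 2: First call: val = 29 + 14 = 43, returns 43.
Step 3: Second call: val = 43 + 14 = 57, returns 57.
Step 4: result = 43 + 57 = 100

The answer is 100.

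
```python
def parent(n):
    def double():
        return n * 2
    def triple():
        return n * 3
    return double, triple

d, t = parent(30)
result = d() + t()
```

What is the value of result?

Step 1: Both closures capture the same n = 30.
Step 2: d() = 30 * 2 = 60, t() = 30 * 3 = 90.
Step 3: result = 60 + 90 = 150

The answer is 150.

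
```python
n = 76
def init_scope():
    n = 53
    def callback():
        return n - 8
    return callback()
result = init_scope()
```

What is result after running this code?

Step 1: init_scope() shadows global n with n = 53.
Step 2: callback() finds n = 53 in enclosing scope, computes 53 - 8 = 45.
Step 3: result = 45

The answer is 45.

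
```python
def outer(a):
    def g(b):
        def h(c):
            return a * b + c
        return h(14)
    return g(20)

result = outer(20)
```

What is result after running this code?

Step 1: a = 20, b = 20, c = 14.
Step 2: h() computes a * b + c = 20 * 20 + 14 = 414.
Step 3: result = 414

The answer is 414.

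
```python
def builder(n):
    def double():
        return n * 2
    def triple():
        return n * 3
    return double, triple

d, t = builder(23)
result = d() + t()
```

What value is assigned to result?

Step 1: Both closures capture the same n = 23.
Step 2: d() = 23 * 2 = 46, t() = 23 * 3 = 69.
Step 3: result = 46 + 69 = 115

The answer is 115.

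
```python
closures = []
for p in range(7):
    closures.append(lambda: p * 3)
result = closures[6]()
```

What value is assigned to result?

Step 1: All lambdas reference the same variable p (late binding).
Step 2: After the loop, p = 6. Every lambda returns p * 3.
Step 3: closures[6]() = 6 * 3 = 18

The answer is 18.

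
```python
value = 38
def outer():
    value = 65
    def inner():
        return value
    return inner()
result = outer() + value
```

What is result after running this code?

Step 1: Global value = 38. outer() shadows with value = 65.
Step 2: inner() returns enclosing value = 65. outer() = 65.
Step 3: result = 65 + global value (38) = 103

The answer is 103.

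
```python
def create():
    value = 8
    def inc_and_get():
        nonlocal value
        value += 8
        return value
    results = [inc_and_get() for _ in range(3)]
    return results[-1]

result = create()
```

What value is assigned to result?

Step 1: value = 8.
Step 2: Three calls to inc_and_get(), each adding 8.
Step 3: Last value = 8 + 8 * 3 = 32

The answer is 32.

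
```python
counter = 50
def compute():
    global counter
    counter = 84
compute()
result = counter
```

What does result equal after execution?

Step 1: counter = 50 globally.
Step 2: compute() declares global counter and sets it to 84.
Step 3: After compute(), global counter = 84. result = 84

The answer is 84.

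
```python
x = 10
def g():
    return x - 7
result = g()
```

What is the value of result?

Step 1: x = 10 is defined globally.
Step 2: g() looks up x from global scope = 10, then computes 10 - 7 = 3.
Step 3: result = 3

The answer is 3.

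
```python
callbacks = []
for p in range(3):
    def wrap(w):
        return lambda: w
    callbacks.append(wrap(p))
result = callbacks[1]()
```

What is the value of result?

Step 1: wrap(p) creates a new scope capturing w = p at call time.
Step 2: callbacks[1] = wrap(1), so its lambda captures w = 1.
Step 3: result = 1 (closure factory fixes late binding)

The answer is 1.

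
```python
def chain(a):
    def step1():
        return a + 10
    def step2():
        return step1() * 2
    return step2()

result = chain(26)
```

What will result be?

Step 1: chain(26) captures a = 26.
Step 2: step2() calls step1() which returns 26 + 10 = 36.
Step 3: step2() returns 36 * 2 = 72

The answer is 72.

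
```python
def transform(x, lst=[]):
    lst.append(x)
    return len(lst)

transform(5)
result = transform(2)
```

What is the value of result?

Step 1: Mutable default list persists between calls.
Step 2: First call: lst = [5], len = 1. Second call: lst = [5, 2], len = 2.
Step 3: result = 2

The answer is 2.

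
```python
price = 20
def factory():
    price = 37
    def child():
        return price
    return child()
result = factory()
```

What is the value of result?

Step 1: price = 20 globally, but factory() defines price = 37 locally.
Step 2: child() looks up price. Not in local scope, so checks enclosing scope (factory) and finds price = 37.
Step 3: result = 37

The answer is 37.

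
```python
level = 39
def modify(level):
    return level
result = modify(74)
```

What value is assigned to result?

Step 1: Global level = 39.
Step 2: modify(74) takes parameter level = 74, which shadows the global.
Step 3: result = 74

The answer is 74.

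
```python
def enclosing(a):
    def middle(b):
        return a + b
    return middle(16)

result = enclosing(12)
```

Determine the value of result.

Step 1: enclosing(12) passes a = 12.
Step 2: middle(16) has b = 16, reads a = 12 from enclosing.
Step 3: result = 12 + 16 = 28

The answer is 28.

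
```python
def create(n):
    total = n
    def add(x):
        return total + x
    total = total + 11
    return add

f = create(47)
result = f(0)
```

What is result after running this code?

Step 1: create(47) sets total = 47, then total = 47 + 11 = 58.
Step 2: Closures capture by reference, so add sees total = 58.
Step 3: f(0) returns 58 + 0 = 58

The answer is 58.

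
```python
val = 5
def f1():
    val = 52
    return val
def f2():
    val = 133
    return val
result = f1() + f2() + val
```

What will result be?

Step 1: Each function shadows global val with its own local.
Step 2: f1() returns 52, f2() returns 133.
Step 3: Global val = 5 is unchanged. result = 52 + 133 + 5 = 190

The answer is 190.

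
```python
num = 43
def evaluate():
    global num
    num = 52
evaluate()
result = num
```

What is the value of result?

Step 1: num = 43 globally.
Step 2: evaluate() declares global num and sets it to 52.
Step 3: After evaluate(), global num = 52. result = 52

The answer is 52.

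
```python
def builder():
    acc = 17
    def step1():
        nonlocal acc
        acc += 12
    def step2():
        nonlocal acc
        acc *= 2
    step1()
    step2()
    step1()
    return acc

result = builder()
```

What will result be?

Step 1: acc = 17.
Step 2: step1(): acc = 17 + 12 = 29.
Step 3: step2(): acc = 29 * 2 = 58.
Step 4: step1(): acc = 58 + 12 = 70. result = 70

The answer is 70.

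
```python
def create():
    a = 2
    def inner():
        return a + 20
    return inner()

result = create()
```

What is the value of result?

Step 1: create() defines a = 2.
Step 2: inner() reads a = 2 from enclosing scope, returns 2 + 20 = 22.
Step 3: result = 22

The answer is 22.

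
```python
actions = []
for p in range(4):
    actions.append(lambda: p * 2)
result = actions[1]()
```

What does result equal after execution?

Step 1: All lambdas reference the same variable p (late binding).
Step 2: After the loop, p = 3. Every lambda returns p * 2.
Step 3: actions[1]() = 3 * 2 = 6

The answer is 6.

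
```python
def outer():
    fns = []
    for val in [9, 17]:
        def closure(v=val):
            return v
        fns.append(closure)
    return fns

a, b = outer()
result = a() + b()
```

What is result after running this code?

Step 1: Default argument v=val captures val at each iteration.
Step 2: a() returns 9 (captured at first iteration), b() returns 17 (captured at second).
Step 3: result = 9 + 17 = 26

The answer is 26.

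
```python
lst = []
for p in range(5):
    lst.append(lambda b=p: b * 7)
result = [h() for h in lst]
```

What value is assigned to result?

Step 1: Default arg b=p captures p at each iteration.
Step 2: lst[k] has b defaulting to k, returns k * 7.
Step 3: result = [0, 7, 14, 21, 28]

The answer is [0, 7, 14, 21, 28].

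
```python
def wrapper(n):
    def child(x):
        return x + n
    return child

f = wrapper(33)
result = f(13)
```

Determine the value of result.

Step 1: wrapper(33) creates a closure that captures n = 33.
Step 2: f(13) calls the closure with x = 13, returning 13 + 33 = 46.
Step 3: result = 46

The answer is 46.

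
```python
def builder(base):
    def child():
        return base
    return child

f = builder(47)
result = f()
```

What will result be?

Step 1: builder(47) creates closure capturing base = 47.
Step 2: f() returns the captured base = 47.
Step 3: result = 47

The answer is 47.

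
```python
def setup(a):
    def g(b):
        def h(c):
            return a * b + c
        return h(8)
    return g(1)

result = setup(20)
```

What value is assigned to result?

Step 1: a = 20, b = 1, c = 8.
Step 2: h() computes a * b + c = 20 * 1 + 8 = 28.
Step 3: result = 28

The answer is 28.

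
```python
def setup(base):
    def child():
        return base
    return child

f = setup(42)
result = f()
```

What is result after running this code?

Step 1: setup(42) creates closure capturing base = 42.
Step 2: f() returns the captured base = 42.
Step 3: result = 42

The answer is 42.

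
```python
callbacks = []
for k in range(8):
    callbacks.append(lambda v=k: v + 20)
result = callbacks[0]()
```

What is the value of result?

Step 1: Default argument v=k captures k's value at definition time.
Step 2: callbacks[0] was defined when k = 0, so v defaults to 0.
Step 3: result = 0 + 20 = 20 (default arg fixes the late binding issue)

The answer is 20.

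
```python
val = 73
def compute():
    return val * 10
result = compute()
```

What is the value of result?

Step 1: val = 73 is defined globally.
Step 2: compute() looks up val from global scope = 73, then computes 73 * 10 = 730.
Step 3: result = 730

The answer is 730.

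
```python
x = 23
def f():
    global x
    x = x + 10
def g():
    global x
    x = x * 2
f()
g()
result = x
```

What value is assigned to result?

Step 1: x = 23.
Step 2: f() adds 10: x = 23 + 10 = 33.
Step 3: g() doubles: x = 33 * 2 = 66.
Step 4: result = 66

The answer is 66.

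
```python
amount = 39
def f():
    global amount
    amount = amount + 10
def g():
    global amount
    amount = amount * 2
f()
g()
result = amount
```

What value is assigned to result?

Step 1: amount = 39.
Step 2: f() adds 10: amount = 39 + 10 = 49.
Step 3: g() doubles: amount = 49 * 2 = 98.
Step 4: result = 98

The answer is 98.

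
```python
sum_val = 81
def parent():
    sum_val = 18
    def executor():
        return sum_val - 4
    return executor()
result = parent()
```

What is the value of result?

Step 1: parent() shadows global sum_val with sum_val = 18.
Step 2: executor() finds sum_val = 18 in enclosing scope, computes 18 - 4 = 14.
Step 3: result = 14

The answer is 14.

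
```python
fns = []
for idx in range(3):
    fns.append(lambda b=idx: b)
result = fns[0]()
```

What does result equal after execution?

Step 1: Default argument b=idx captures idx's value at each iteration.
Step 2: fns[0] captured b = 0 when idx was 0.
Step 3: result = 0

The answer is 0.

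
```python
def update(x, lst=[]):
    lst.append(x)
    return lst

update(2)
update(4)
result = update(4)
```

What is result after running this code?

Step 1: Mutable default argument gotcha! The list [] is created once.
Step 2: Each call appends to the SAME list: [2], [2, 4], [2, 4, 4].
Step 3: result = [2, 4, 4]

The answer is [2, 4, 4].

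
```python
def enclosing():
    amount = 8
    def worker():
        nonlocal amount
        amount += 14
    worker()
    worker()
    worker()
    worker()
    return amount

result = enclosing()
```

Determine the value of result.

Step 1: amount starts at 8.
Step 2: worker() is called 4 times, each adding 14.
Step 3: amount = 8 + 14 * 4 = 64

The answer is 64.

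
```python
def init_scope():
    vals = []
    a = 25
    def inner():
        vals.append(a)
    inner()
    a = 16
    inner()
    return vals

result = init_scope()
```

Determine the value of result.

Step 1: a = 25. inner() appends current a to vals.
Step 2: First inner(): appends 25. Then a = 16.
Step 3: Second inner(): appends 16 (closure sees updated a). result = [25, 16]

The answer is [25, 16].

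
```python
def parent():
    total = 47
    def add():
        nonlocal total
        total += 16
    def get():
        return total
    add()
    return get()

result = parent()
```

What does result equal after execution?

Step 1: total = 47. add() modifies it via nonlocal, get() reads it.
Step 2: add() makes total = 47 + 16 = 63.
Step 3: get() returns 63. result = 63

The answer is 63.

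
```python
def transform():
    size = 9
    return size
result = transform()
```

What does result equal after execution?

Step 1: transform() defines size = 9 in its local scope.
Step 2: return size finds the local variable size = 9.
Step 3: result = 9

The answer is 9.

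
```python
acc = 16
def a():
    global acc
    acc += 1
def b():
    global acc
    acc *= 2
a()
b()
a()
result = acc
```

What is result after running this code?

Step 1: acc = 16.
Step 2: a(): acc = 16 + 1 = 17.
Step 3: b(): acc = 17 * 2 = 34.
Step 4: a(): acc = 34 + 1 = 35

The answer is 35.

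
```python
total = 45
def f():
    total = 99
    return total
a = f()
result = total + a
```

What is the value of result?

Step 1: Global total = 45. f() returns local total = 99.
Step 2: a = 99. Global total still = 45.
Step 3: result = 45 + 99 = 144

The answer is 144.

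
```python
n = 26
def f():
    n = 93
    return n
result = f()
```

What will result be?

Step 1: Global n = 26.
Step 2: f() creates local n = 93, shadowing the global.
Step 3: Returns local n = 93. result = 93

The answer is 93.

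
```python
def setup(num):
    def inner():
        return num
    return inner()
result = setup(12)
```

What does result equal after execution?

Step 1: setup(12) binds parameter num = 12.
Step 2: inner() looks up num in enclosing scope and finds the parameter num = 12.
Step 3: result = 12

The answer is 12.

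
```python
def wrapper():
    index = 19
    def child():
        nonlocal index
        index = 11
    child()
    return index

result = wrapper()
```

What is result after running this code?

Step 1: wrapper() sets index = 19.
Step 2: child() uses nonlocal to reassign index = 11.
Step 3: result = 11

The answer is 11.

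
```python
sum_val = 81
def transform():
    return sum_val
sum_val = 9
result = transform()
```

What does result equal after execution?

Step 1: sum_val is first set to 81, then reassigned to 9.
Step 2: transform() is called after the reassignment, so it looks up the current global sum_val = 9.
Step 3: result = 9

The answer is 9.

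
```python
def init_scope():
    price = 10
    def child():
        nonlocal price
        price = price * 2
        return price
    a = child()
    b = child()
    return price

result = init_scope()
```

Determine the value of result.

Step 1: price starts at 10.
Step 2: First child(): price = 10 * 2 = 20.
Step 3: Second child(): price = 20 * 2 = 40.
Step 4: result = 40

The answer is 40.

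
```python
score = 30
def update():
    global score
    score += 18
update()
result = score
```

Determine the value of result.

Step 1: score = 30 globally.
Step 2: update() modifies global score: score += 18 = 48.
Step 3: result = 48

The answer is 48.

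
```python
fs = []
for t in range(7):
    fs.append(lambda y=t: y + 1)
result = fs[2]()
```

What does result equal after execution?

Step 1: Default argument y=t captures t's value at definition time.
Step 2: fs[2] was defined when t = 2, so y defaults to 2.
Step 3: result = 2 + 1 = 3 (default arg fixes the late binding issue)

The answer is 3.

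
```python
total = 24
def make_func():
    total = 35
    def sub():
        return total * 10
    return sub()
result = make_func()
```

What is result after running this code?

Step 1: make_func() shadows global total with total = 35.
Step 2: sub() finds total = 35 in enclosing scope, computes 35 * 10 = 350.
Step 3: result = 350

The answer is 350.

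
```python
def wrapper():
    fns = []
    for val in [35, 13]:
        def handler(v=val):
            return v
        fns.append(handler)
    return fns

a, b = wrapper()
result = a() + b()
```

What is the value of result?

Step 1: Default argument v=val captures val at each iteration.
Step 2: a() returns 35 (captured at first iteration), b() returns 13 (captured at second).
Step 3: result = 35 + 13 = 48

The answer is 48.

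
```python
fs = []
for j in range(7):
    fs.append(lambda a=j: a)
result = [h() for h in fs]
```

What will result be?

Step 1: Default arg a=j captures j at each iteration.
Step 2: Each lambda has its own default: 0, 1, ..., 6.
Step 3: result = [0, 1, 2, 3, 4, 5, 6]

The answer is [0, 1, 2, 3, 4, 5, 6].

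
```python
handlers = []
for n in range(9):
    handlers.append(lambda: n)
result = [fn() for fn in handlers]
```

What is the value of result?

Step 1: All 9 lambdas share the same variable n.
Step 2: After the loop, n = 8.
Step 3: Each call returns 8. result = [8, 8, 8, 8, 8, 8, 8, 8, 8]

The answer is [8, 8, 8, 8, 8, 8, 8, 8, 8].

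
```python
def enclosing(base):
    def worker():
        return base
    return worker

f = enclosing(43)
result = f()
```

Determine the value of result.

Step 1: enclosing(43) creates closure capturing base = 43.
Step 2: f() returns the captured base = 43.
Step 3: result = 43

The answer is 43.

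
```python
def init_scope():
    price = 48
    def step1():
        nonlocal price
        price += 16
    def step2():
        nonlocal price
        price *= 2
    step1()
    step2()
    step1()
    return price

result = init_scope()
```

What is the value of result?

Step 1: price = 48.
Step 2: step1(): price = 48 + 16 = 64.
Step 3: step2(): price = 64 * 2 = 128.
Step 4: step1(): price = 128 + 16 = 144. result = 144

The answer is 144.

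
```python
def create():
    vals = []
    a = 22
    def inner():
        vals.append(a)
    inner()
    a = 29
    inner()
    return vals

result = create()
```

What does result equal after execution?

Step 1: a = 22. inner() appends current a to vals.
Step 2: First inner(): appends 22. Then a = 29.
Step 3: Second inner(): appends 29 (closure sees updated a). result = [22, 29]

The answer is [22, 29].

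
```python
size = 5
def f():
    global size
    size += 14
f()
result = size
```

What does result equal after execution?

Step 1: size = 5 globally.
Step 2: f() modifies global size: size += 14 = 19.
Step 3: result = 19

The answer is 19.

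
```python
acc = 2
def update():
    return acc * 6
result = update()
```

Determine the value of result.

Step 1: acc = 2 is defined globally.
Step 2: update() looks up acc from global scope = 2, then computes 2 * 6 = 12.
Step 3: result = 12

The answer is 12.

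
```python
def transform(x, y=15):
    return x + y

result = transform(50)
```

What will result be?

Step 1: transform(50) uses default y = 15.
Step 2: Returns 50 + 15 = 65.
Step 3: result = 65

The answer is 65.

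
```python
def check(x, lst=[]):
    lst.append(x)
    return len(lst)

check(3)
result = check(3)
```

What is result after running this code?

Step 1: Mutable default list persists between calls.
Step 2: First call: lst = [3], len = 1. Second call: lst = [3, 3], len = 2.
Step 3: result = 2

The answer is 2.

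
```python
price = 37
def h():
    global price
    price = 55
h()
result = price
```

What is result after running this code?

Step 1: price = 37 globally.
Step 2: h() declares global price and sets it to 55.
Step 3: After h(), global price = 55. result = 55

The answer is 55.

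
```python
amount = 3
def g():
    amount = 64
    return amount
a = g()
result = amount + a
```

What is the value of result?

Step 1: Global amount = 3. g() returns local amount = 64.
Step 2: a = 64. Global amount still = 3.
Step 3: result = 3 + 64 = 67

The answer is 67.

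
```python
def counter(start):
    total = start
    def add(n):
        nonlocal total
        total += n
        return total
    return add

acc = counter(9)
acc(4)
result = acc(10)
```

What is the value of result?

Step 1: counter(9) creates closure with total = 9.
Step 2: First acc(4): total = 9 + 4 = 13.
Step 3: Second acc(10): total = 13 + 10 = 23. result = 23

The answer is 23.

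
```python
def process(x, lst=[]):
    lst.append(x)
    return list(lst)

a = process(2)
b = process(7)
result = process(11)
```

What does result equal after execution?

Step 1: Default list is shared. list() creates copies for return values.
Step 2: Internal list grows: [2] -> [2, 7] -> [2, 7, 11].
Step 3: result = [2, 7, 11]

The answer is [2, 7, 11].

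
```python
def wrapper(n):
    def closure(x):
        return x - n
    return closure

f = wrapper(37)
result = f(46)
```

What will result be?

Step 1: wrapper(37) creates a closure capturing n = 37.
Step 2: f(46) computes 46 - 37 = 9.
Step 3: result = 9

The answer is 9.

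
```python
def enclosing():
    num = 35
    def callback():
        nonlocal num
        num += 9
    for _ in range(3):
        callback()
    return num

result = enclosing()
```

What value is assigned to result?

Step 1: num = 35.
Step 2: callback() is called 3 times in a loop, each adding 9 via nonlocal.
Step 3: num = 35 + 9 * 3 = 62

The answer is 62.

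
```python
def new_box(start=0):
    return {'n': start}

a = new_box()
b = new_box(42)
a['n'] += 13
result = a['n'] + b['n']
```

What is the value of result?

Step 1: new_box() returns a new dict each call (immutable default 0).
Step 2: a = {'n': 0}, b = {'n': 42}.
Step 3: a['n'] += 13 = 13. result = 13 + 42 = 55

The answer is 55.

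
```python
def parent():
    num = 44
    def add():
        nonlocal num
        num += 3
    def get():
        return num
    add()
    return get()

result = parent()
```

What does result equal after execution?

Step 1: num = 44. add() modifies it via nonlocal, get() reads it.
Step 2: add() makes num = 44 + 3 = 47.
Step 3: get() returns 47. result = 47

The answer is 47.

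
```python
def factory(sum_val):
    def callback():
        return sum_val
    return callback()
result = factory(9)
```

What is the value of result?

Step 1: factory(9) binds parameter sum_val = 9.
Step 2: callback() looks up sum_val in enclosing scope and finds the parameter sum_val = 9.
Step 3: result = 9

The answer is 9.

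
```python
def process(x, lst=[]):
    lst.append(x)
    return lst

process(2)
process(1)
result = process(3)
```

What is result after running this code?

Step 1: Mutable default argument gotcha! The list [] is created once.
Step 2: Each call appends to the SAME list: [2], [2, 1], [2, 1, 3].
Step 3: result = [2, 1, 3]

The answer is [2, 1, 3].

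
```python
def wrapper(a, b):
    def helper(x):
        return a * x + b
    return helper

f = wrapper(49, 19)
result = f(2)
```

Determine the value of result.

Step 1: wrapper(49, 19) captures a = 49, b = 19.
Step 2: f(2) computes 49 * 2 + 19 = 117.
Step 3: result = 117

The answer is 117.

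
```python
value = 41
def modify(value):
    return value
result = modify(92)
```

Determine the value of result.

Step 1: Global value = 41.
Step 2: modify(92) takes parameter value = 92, which shadows the global.
Step 3: result = 92

The answer is 92.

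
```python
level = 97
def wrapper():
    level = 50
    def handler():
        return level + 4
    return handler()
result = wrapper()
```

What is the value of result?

Step 1: wrapper() shadows global level with level = 50.
Step 2: handler() finds level = 50 in enclosing scope, computes 50 + 4 = 54.
Step 3: result = 54

The answer is 54.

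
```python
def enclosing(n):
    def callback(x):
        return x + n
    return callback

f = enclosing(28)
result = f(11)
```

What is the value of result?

Step 1: enclosing(28) creates a closure that captures n = 28.
Step 2: f(11) calls the closure with x = 11, returning 11 + 28 = 39.
Step 3: result = 39

The answer is 39.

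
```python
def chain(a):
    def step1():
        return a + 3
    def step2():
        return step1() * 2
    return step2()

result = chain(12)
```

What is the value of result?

Step 1: chain(12) captures a = 12.
Step 2: step2() calls step1() which returns 12 + 3 = 15.
Step 3: step2() returns 15 * 2 = 30

The answer is 30.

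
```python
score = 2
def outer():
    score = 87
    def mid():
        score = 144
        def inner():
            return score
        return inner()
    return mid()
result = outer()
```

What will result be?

Step 1: Three levels of shadowing: global 2, outer 87, mid 144.
Step 2: inner() finds score = 144 in enclosing mid() scope.
Step 3: result = 144

The answer is 144.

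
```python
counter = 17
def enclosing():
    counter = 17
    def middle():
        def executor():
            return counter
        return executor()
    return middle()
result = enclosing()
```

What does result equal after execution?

Step 1: enclosing() defines counter = 17. middle() and executor() have no local counter.
Step 2: executor() checks local (none), enclosing middle() (none), enclosing enclosing() and finds counter = 17.
Step 3: result = 17

The answer is 17.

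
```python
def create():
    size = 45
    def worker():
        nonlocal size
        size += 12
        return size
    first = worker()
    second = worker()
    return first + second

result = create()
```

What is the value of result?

Step 1: size starts at 45.
Step 2: First call: size = 45 + 12 = 57, returns 57.
Step 3: Second call: size = 57 + 12 = 69, returns 69.
Step 4: result = 57 + 69 = 126

The answer is 126.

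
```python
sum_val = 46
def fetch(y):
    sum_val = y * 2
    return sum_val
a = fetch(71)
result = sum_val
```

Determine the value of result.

Step 1: Global sum_val = 46.
Step 2: fetch(71) creates local sum_val = 71 * 2 = 142.
Step 3: Global sum_val unchanged because no global keyword. result = 46

The answer is 46.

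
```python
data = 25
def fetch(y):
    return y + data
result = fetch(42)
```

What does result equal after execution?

Step 1: data = 25 is defined globally.
Step 2: fetch(42) uses parameter y = 42 and looks up data from global scope = 25.
Step 3: result = 42 + 25 = 67

The answer is 67.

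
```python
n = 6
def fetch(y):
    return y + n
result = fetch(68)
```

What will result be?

Step 1: n = 6 is defined globally.
Step 2: fetch(68) uses parameter y = 68 and looks up n from global scope = 6.
Step 3: result = 68 + 6 = 74

The answer is 74.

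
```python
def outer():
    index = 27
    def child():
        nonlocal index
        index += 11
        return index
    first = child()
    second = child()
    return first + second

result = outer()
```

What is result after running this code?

Step 1: index starts at 27.
Step 2: First call: index = 27 + 11 = 38, returns 38.
Step 3: Second call: index = 38 + 11 = 49, returns 49.
Step 4: result = 38 + 49 = 87

The answer is 87.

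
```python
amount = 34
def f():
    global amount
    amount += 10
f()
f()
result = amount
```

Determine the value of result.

Step 1: amount = 34.
Step 2: First f(): amount = 34 + 10 = 44.
Step 3: Second f(): amount = 44 + 10 = 54. result = 54

The answer is 54.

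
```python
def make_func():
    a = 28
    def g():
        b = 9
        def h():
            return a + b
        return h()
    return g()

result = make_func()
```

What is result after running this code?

Step 1: make_func() defines a = 28. g() defines b = 9.
Step 2: h() accesses both from enclosing scopes: a = 28, b = 9.
Step 3: result = 28 + 9 = 37

The answer is 37.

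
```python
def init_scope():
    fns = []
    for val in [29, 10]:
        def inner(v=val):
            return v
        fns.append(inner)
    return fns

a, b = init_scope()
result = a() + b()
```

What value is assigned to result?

Step 1: Default argument v=val captures val at each iteration.
Step 2: a() returns 29 (captured at first iteration), b() returns 10 (captured at second).
Step 3: result = 29 + 10 = 39

The answer is 39.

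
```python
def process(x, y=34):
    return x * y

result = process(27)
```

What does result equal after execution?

Step 1: process(27) uses default y = 34.
Step 2: Returns 27 * 34 = 918.
Step 3: result = 918

The answer is 918.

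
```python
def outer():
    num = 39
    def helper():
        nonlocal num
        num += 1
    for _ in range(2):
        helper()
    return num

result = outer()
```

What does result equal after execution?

Step 1: num = 39.
Step 2: helper() is called 2 times in a loop, each adding 1 via nonlocal.
Step 3: num = 39 + 1 * 2 = 41

The answer is 41.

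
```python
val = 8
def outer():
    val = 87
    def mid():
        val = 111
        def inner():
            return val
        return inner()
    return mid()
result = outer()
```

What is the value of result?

Step 1: Three levels of shadowing: global 8, outer 87, mid 111.
Step 2: inner() finds val = 111 in enclosing mid() scope.
Step 3: result = 111

The answer is 111.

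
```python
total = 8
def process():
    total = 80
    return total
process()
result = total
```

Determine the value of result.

Step 1: total = 8 globally.
Step 2: process() creates a LOCAL total = 80 (no global keyword!).
Step 3: The global total is unchanged. result = 8

The answer is 8.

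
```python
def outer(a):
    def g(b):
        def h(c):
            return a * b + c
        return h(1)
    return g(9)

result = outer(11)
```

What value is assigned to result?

Step 1: a = 11, b = 9, c = 1.
Step 2: h() computes a * b + c = 11 * 9 + 1 = 100.
Step 3: result = 100

The answer is 100.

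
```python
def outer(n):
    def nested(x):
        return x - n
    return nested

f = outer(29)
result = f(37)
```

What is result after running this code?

Step 1: outer(29) creates a closure capturing n = 29.
Step 2: f(37) computes 37 - 29 = 8.
Step 3: result = 8

The answer is 8.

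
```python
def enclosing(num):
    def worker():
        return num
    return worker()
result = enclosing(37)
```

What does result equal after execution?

Step 1: enclosing(37) binds parameter num = 37.
Step 2: worker() looks up num in enclosing scope and finds the parameter num = 37.
Step 3: result = 37

The answer is 37.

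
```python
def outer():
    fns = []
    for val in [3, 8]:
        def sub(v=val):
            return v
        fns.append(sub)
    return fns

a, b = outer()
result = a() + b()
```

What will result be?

Step 1: Default argument v=val captures val at each iteration.
Step 2: a() returns 3 (captured at first iteration), b() returns 8 (captured at second).
Step 3: result = 3 + 8 = 11

The answer is 11.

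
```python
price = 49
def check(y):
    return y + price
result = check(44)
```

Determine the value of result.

Step 1: price = 49 is defined globally.
Step 2: check(44) uses parameter y = 44 and looks up price from global scope = 49.
Step 3: result = 44 + 49 = 93

The answer is 93.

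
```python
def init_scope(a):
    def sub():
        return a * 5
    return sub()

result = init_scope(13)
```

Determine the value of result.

Step 1: init_scope(13) binds parameter a = 13.
Step 2: sub() accesses a = 13 from enclosing scope.
Step 3: result = 13 * 5 = 65

The answer is 65.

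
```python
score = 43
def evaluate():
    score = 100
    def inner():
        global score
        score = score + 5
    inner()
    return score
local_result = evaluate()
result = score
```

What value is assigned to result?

Step 1: Global score = 43. evaluate() creates local score = 100.
Step 2: inner() declares global score and adds 5: global score = 43 + 5 = 48.
Step 3: evaluate() returns its local score = 100 (unaffected by inner).
Step 4: result = global score = 48

The answer is 48.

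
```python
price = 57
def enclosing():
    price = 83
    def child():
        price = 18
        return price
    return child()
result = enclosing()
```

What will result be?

Step 1: Three scopes define price: global (57), enclosing (83), child (18).
Step 2: child() has its own local price = 18, which shadows both enclosing and global.
Step 3: result = 18 (local wins in LEGB)

The answer is 18.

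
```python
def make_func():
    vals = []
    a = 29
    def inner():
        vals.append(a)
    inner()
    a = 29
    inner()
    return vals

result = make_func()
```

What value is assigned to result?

Step 1: a = 29. inner() appends current a to vals.
Step 2: First inner(): appends 29. Then a = 29.
Step 3: Second inner(): appends 29 (closure sees updated a). result = [29, 29]

The answer is [29, 29].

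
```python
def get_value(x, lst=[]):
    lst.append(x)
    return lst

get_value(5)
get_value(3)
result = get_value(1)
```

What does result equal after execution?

Step 1: Mutable default argument gotcha! The list [] is created once.
Step 2: Each call appends to the SAME list: [5], [5, 3], [5, 3, 1].
Step 3: result = [5, 3, 1]

The answer is [5, 3, 1].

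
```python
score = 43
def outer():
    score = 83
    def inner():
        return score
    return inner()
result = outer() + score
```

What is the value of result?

Step 1: Global score = 43. outer() shadows with score = 83.
Step 2: inner() returns enclosing score = 83. outer() = 83.
Step 3: result = 83 + global score (43) = 126

The answer is 126.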